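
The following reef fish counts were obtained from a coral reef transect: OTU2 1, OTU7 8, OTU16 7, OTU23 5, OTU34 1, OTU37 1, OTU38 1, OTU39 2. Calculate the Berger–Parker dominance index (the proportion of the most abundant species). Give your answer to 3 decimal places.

0.308

Total N = 1+8+7+5+1+1+1+2 = 26, so the proportions are 0.03846, 0.30769, 0.26923, 0.19231, 0.03846, 0.03846, 0.03846, 0.07692 (working shown to 5 dp, full precision carried).
The largest proportion is 0.30769, i.e. d = 0.308 to 3 decimal places.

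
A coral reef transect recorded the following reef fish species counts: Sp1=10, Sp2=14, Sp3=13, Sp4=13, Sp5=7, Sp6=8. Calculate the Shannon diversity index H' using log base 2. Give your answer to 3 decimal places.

2.540

Total N = 10+14+13+13+7+8 = 65, so the proportions are 0.15385, 0.21538, 0.2, 0.2, 0.10769, 0.12308 (working shown to 5 dp, full precision carried).
Each pᵢ log₂ pᵢ term: 0.15385×(-2.70044)=-0.41545, 0.21538×(-2.21501)=-0.47708, 0.2×(-2.32193)=-0.46439, 0.2×(-2.32193)=-0.46439, 0.10769×(-3.21501)=-0.34623, 0.12308×(-3.02237)=-0.37198.
Sum = -2.53952, so H' = 2.540.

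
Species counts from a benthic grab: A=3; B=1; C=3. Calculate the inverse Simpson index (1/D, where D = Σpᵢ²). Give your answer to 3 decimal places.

2.579

Total N = 3+1+3 = 7, so the proportions are 0.428571, 0.142857, 0.428571 (working shown to 6 dp, full precision carried).
D = 0.428571² + 0.142857² + 0.428571² = 0.183673 + 0.020408 + 0.183673 = 0.387755.
So 1/D = 2.57895, i.e. 2.579 to 3 decimal places.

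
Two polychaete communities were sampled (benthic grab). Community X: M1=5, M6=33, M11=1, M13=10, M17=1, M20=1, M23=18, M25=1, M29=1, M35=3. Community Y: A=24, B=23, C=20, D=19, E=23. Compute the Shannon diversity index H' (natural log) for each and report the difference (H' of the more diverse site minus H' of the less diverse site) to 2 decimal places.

Community X: N=74, proportions 0.0676, 0.4459, 0.0135, 0.1351, 0.0135, 0.0135, 0.2432, 0.0135, 0.0135, 0.0405, giving H' = 1.5773 (working shown to 4 dp, full precision carried).
Community Y: N=109, proportions 0.2202, 0.211, 0.1835, 0.1743, 0.211, giving H' = 1.6054.
Difference = |1.5773 − 1.6054| = 0.0281, i.e. 0.03 to 2 decimal places.

0.03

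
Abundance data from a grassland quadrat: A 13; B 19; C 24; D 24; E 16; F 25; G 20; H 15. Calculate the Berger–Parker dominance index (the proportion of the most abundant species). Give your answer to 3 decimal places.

Total N = 13+19+24+24+16+25+20+15 = 156, so the proportions are 0.08333, 0.12179, 0.15385, 0.15385, 0.10256, 0.16026, 0.12821, 0.09615 (working shown to 5 dp, full precision carried).
The largest proportion is 0.16026, i.e. d = 0.160 to 3 decimal places.

0.160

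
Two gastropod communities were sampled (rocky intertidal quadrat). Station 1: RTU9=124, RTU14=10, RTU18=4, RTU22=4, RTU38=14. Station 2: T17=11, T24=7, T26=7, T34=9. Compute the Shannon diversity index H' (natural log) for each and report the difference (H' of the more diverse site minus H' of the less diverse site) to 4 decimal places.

0.6049

Station 1: N=156, proportions 0.794872, 0.064103, 0.025641, 0.025641, 0.089744, giving H' = 0.762818 (working shown to 6 dp, full precision carried).
Station 2: N=34, proportions 0.323529, 0.205882, 0.205882, 0.264706, giving H' = 1.367695.
Difference = |0.762818 − 1.367695| = 0.604877, i.e. 0.6049 to 4 decimal places.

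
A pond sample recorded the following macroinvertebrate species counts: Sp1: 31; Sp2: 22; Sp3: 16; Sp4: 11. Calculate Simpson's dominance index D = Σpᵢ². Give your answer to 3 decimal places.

Total N = 31+22+16+11 = 80, so the proportions are 0.3875, 0.275, 0.2, 0.1375 (working shown to 5 dp, full precision carried).
D = 0.3875² + 0.275² + 0.2² + 0.1375² = 0.15016 + 0.07563 + 0.04000 + 0.01891 = 0.28469.
To 3 decimal places, D = 0.285.

0.285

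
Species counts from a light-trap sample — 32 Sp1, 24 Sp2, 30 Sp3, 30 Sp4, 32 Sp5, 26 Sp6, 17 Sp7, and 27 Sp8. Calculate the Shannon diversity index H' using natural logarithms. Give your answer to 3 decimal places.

2.063

Total N = 32+24+30+30+32+26+17+27 = 218, so the proportions are 0.14679, 0.11009, 0.13761, 0.13761, 0.14679, 0.11927, 0.07798, 0.12385 (working shown to 5 dp, full precision carried).
Each pᵢ ln pᵢ term: 0.14679×(-1.91876)=-0.28165, 0.11009×(-2.20644)=-0.24291, 0.13761×(-1.98330)=-0.27293, 0.13761×(-1.98330)=-0.27293, 0.14679×(-1.91876)=-0.28165, 0.11927×(-2.12640)=-0.25361, 0.07798×(-2.55128)=-0.19895, 0.12385×(-2.08866)=-0.25869.
Sum = -2.06333, so H' = 2.063.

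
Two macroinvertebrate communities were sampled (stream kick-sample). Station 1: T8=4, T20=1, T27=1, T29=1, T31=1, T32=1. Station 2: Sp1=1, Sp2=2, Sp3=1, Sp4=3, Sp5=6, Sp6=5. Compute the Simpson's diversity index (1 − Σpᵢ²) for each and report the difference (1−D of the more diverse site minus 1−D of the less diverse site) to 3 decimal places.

0.025

Station 1: N=9, proportions 0.44444, 0.11111, 0.11111, 0.11111, 0.11111, 0.11111, giving 1−D = 0.74074 (working shown to 5 dp, full precision carried).
Station 2: N=18, proportions 0.05556, 0.11111, 0.05556, 0.16667, 0.33333, 0.27778, giving 1−D = 0.76543.
Difference = |0.74074 − 0.76543| = 0.02469, i.e. 0.025 to 3 decimal places.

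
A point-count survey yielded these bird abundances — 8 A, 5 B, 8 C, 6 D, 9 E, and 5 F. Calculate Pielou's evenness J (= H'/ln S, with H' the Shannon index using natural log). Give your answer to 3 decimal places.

Total N = 8+5+8+6+9+5 = 41, so the proportions are 0.19512, 0.12195, 0.19512, 0.14634, 0.21951, 0.12195 (working shown to 5 dp, full precision carried).
H' = −Σ pᵢ ln pᵢ = −((-0.31885) + (-0.25660) + (-0.31885) + (-0.28124) + (-0.33286) + (-0.25660)) = 1.76501.
With S = 6 species, ln S = 1.79176, so J = 1.76501/1.79176 = 0.98507, i.e. 0.985 to 3 decimal places.

0.985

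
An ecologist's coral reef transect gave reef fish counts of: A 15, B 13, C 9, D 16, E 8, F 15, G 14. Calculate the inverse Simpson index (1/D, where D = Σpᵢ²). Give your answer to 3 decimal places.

6.661

Total N = 15+13+9+16+8+15+14 = 90, so the proportions are 0.1666667, 0.1444444, 0.1, 0.1777778, 0.0888889, 0.1666667, 0.1555556 (working shown to 7 dp, full precision carried).
D = 0.1666667² + 0.1444444² + 0.1² + 0.1777778² + 0.0888889² + 0.1666667² + 0.1555556² = 0.0277778 + 0.0208642 + 0.0100000 + 0.0316049 + 0.0079012 + 0.0277778 + 0.0241975 = 0.1501235.
So 1/D = 6.66118, i.e. 6.661 to 3 decimal places.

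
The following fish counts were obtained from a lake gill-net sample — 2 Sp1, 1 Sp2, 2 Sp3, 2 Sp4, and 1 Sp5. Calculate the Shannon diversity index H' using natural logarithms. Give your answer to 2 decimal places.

Total N = 2+1+2+2+1 = 8, so the proportions are 0.25, 0.125, 0.25, 0.25, 0.125 (working shown to 4 dp, full precision carried).
Each pᵢ ln pᵢ term: 0.25×(-1.3863)=-0.3466, 0.125×(-2.0794)=-0.2599, 0.25×(-1.3863)=-0.3466, 0.25×(-1.3863)=-0.3466, 0.125×(-2.0794)=-0.2599.
Sum = -1.5596, so H' = 1.56.

1.56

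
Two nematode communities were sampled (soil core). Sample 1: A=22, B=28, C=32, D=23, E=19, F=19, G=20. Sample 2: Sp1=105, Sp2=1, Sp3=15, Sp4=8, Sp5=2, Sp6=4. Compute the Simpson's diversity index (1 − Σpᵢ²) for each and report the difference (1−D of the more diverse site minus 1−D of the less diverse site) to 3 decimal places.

Sample 1: N=163, proportions 0.13497, 0.17178, 0.19632, 0.1411, 0.11656, 0.11656, 0.1227, giving 1−D = 0.85159 (working shown to 5 dp, full precision carried).
Sample 2: N=135, proportions 0.77778, 0.00741, 0.11111, 0.05926, 0.01481, 0.02963, giving 1−D = 0.37805.
Difference = |0.85159 − 0.37805| = 0.47354, i.e. 0.474 to 3 decimal places.

0.474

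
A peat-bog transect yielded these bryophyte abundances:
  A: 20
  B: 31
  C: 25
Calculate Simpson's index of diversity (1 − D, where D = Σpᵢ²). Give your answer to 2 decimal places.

0.66

Total N = 20+31+25 = 76, so the proportions are 0.2632, 0.4079, 0.3289 (working shown to 4 dp, full precision carried).
D = 0.2632² + 0.4079² + 0.3289² = 0.0693 + 0.1664 + 0.1082 = 0.3438.
So 1 − D = 0.6562, i.e. 0.66 to 2 decimal places.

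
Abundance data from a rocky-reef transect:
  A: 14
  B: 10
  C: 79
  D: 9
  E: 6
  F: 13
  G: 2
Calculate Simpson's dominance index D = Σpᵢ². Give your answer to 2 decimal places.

0.39

Total N = 14+10+79+9+6+13+2 = 133, so the proportions are 0.1053, 0.0752, 0.594, 0.0677, 0.0451, 0.0977, 0.015 (working shown to 4 dp, full precision carried).
D = 0.1053² + 0.0752² + 0.594² + 0.0677² + 0.0451² + 0.0977² + 0.015² = 0.0111 + 0.0057 + 0.3528 + 0.0046 + 0.0020 + 0.0096 + 0.0002 = 0.3859.
To 2 decimal places, D = 0.39.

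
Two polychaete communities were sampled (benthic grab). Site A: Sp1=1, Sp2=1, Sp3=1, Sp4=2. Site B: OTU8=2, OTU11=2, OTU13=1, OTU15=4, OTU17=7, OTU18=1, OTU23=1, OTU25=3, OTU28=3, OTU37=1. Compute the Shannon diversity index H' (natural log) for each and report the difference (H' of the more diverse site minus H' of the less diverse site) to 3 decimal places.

0.745

Site A: N=5, proportions 0.2, 0.2, 0.2, 0.4, giving H' = 1.33218 (working shown to 5 dp, full precision carried).
Site B: N=25, proportions 0.08, 0.08, 0.04, 0.16, 0.28, 0.04, 0.04, 0.12, 0.12, 0.04, giving H' = 2.07764.
Difference = |1.33218 − 2.07764| = 0.74546, i.e. 0.745 to 3 decimal places.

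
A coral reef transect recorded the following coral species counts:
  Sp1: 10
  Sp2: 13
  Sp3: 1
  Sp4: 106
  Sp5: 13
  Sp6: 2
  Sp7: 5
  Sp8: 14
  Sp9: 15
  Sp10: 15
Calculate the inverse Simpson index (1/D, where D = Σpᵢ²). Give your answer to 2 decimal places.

3.05

Total N = 10+13+1+106+13+2+5+14+15+15 = 194, so the proportions are 0.05155, 0.06701, 0.00515, 0.54639, 0.06701, 0.01031, 0.02577, 0.07216, 0.07732, 0.07732 (working shown to 5 dp, full precision carried).
D = 0.05155² + 0.06701² + 0.00515² + 0.54639² + 0.06701² + 0.01031² + 0.02577² + 0.07216² + 0.07732² + 0.07732² = 0.00266 + 0.00449 + 0.00003 + 0.29854 + 0.00449 + 0.00011 + 0.00066 + 0.00521 + 0.00598 + 0.00598 = 0.32814.
So 1/D = 3.0474, i.e. 3.05 to 2 decimal places.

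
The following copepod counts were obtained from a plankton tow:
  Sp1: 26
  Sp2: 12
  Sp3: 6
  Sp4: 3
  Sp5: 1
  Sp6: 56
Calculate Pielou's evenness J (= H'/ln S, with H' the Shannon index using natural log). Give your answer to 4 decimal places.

Total N = 26+12+6+3+1+56 = 104, so the proportions are 0.25, 0.115385, 0.057692, 0.028846, 0.009615, 0.538462 (working shown to 6 dp, full precision carried).
H' = −Σ pᵢ ln pᵢ = −((-0.346574) + (-0.249171) + (-0.164575) + (-0.102282) + (-0.044658) + (-0.333329)) = 1.240588.
With S = 6 species, ln S = 1.791759, so J = 1.240588/1.791759 = 0.692385, i.e. 0.6924 to 4 decimal places.

0.6924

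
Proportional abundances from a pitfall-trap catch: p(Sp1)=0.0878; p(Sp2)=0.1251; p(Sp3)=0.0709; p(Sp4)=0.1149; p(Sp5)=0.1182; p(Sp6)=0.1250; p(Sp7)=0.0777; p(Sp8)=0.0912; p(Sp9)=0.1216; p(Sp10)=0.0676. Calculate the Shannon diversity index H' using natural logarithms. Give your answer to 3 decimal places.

Each pᵢ ln pᵢ term (working shown to 5 dp, full precision carried): 0.0878×(-2.43269)=-0.21359, 0.1251×(-2.07864)=-0.26004, 0.0709×(-2.64648)=-0.18764, 0.1149×(-2.16369)=-0.24861, 0.1182×(-2.13538)=-0.25240, 0.125×(-2.07944)=-0.25993, 0.0777×(-2.55490)=-0.19852, 0.0912×(-2.39470)=-0.21840, 0.1216×(-2.10702)=-0.25621, 0.0676×(-2.69415)=-0.18212.
Sum = -2.27745, so H' = 2.277.

2.277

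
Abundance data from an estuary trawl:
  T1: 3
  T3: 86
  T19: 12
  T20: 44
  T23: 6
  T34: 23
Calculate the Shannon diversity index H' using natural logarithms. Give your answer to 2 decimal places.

1.33

Total N = 3+86+12+44+6+23 = 174, so the proportions are 0.0172, 0.4943, 0.069, 0.2529, 0.0345, 0.1322 (working shown to 4 dp, full precision carried).
Each pᵢ ln pᵢ term: 0.0172×(-4.0604)=-0.0700, 0.4943×(-0.7047)=-0.3483, 0.069×(-2.6741)=-0.1844, 0.2529×(-1.3749)=-0.3477, 0.0345×(-3.3673)=-0.1161, 0.1322×(-2.0236)=-0.2675.
Sum = -1.3340, so H' = 1.33.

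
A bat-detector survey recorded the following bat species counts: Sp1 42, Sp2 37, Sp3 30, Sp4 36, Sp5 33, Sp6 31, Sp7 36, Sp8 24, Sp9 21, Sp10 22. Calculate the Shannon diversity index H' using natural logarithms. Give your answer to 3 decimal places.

Total N = 42+37+30+36+33+31+36+24+21+22 = 312, so the proportions are 0.13462, 0.11859, 0.09615, 0.11538, 0.10577, 0.09936, 0.11538, 0.07692, 0.06731, 0.07051 (working shown to 5 dp, full precision carried).
Each pᵢ ln pᵢ term: 0.13462×(-2.00533)=-0.26995, 0.11859×(-2.13209)=-0.25284, 0.09615×(-2.34181)=-0.22517, 0.11538×(-2.15948)=-0.24917, 0.10577×(-2.24650)=-0.23761, 0.09936×(-2.30902)=-0.22942, 0.11538×(-2.15948)=-0.24917, 0.07692×(-2.56495)=-0.19730, 0.06731×(-2.69848)=-0.18163, 0.07051×(-2.65196)=-0.18700.
Sum = -2.27927, so H' = 2.279.

2.279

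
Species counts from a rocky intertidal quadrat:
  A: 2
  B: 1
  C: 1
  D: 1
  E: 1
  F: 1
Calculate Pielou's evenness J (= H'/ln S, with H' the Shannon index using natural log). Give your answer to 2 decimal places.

Total N = 2+1+1+1+1+1 = 7, so the proportions are 0.2857, 0.1429, 0.1429, 0.1429, 0.1429, 0.1429 (working shown to 4 dp, full precision carried).
H' = −Σ pᵢ ln pᵢ = −((-0.3579) + (-0.2780) + (-0.2780) + (-0.2780) + (-0.2780) + (-0.2780)) = 1.7479.
With S = 6 species, ln S = 1.7918, so J = 1.7479/1.7918 = 0.9755, i.e. 0.98 to 2 decimal places.

0.98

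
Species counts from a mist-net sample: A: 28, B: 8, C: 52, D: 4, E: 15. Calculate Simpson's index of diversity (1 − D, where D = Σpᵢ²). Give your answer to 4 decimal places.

0.6687

Total N = 28+8+52+4+15 = 107, so the proportions are 0.261682, 0.074766, 0.485981, 0.037383, 0.140187 (working shown to 6 dp, full precision carried).
D = 0.261682² + 0.074766² + 0.485981² + 0.037383² + 0.140187² = 0.068478 + 0.005590 + 0.236178 + 0.001398 + 0.019652 = 0.331295.
So 1 − D = 0.668705, i.e. 0.6687 to 4 decimal places.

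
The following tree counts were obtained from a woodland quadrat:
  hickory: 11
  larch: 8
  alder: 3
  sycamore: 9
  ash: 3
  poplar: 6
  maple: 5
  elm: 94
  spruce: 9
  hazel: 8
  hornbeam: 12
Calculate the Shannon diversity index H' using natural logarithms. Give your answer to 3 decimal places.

Total N = 11+8+3+9+3+6+5+94+9+8+12 = 168, so the proportions are 0.06548, 0.04762, 0.01786, 0.05357, 0.01786, 0.03571, 0.02976, 0.55952, 0.05357, 0.04762, 0.07143 (working shown to 5 dp, full precision carried).
Each pᵢ ln pᵢ term: 0.06548×(-2.72607)=-0.17849, 0.04762×(-3.04452)=-0.14498, 0.01786×(-4.02535)=-0.07188, 0.05357×(-2.92674)=-0.15679, 0.01786×(-4.02535)=-0.07188, 0.03571×(-3.33220)=-0.11901, 0.02976×(-3.51453)=-0.10460, 0.55952×(-0.58067)=-0.32490, 0.05357×(-2.92674)=-0.15679, 0.04762×(-3.04452)=-0.14498, 0.07143×(-2.63906)=-0.18850.
Sum = -1.66280, so H' = 1.663.

1.663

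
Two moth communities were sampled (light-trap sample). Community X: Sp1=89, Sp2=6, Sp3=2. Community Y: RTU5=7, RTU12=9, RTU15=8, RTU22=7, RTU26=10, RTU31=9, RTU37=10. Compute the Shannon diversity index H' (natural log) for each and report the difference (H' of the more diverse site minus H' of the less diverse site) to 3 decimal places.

1.605

Community X: N=97, proportions 0.917526, 0.061856, 0.020619, giving H' = 0.331149 (working shown to 6 dp, full precision carried).
Community Y: N=60, proportions 0.116667, 0.15, 0.133333, 0.116667, 0.166667, 0.15, 0.166667, giving H' = 1.936344.
Difference = |0.331149 − 1.936344| = 1.605195, i.e. 1.605 to 3 decimal places.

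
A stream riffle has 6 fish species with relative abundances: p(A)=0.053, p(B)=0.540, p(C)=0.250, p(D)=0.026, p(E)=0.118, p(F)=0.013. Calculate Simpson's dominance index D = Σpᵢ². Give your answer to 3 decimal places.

D = 0.053² + 0.54² + 0.25² + 0.026² + 0.118² + 0.013² = 0.00281 + 0.29160 + 0.06250 + 0.00068 + 0.01392 + 0.00017 = 0.37168 (working shown to 5 dp, full precision carried).
To 3 decimal places, D = 0.372.

0.372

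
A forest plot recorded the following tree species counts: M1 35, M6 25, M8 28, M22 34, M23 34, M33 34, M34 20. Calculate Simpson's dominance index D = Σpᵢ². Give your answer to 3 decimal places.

0.147

Total N = 35+25+28+34+34+34+20 = 210, so the proportions are 0.16667, 0.11905, 0.13333, 0.1619, 0.1619, 0.1619, 0.09524 (working shown to 5 dp, full precision carried).
D = 0.16667² + 0.11905² + 0.13333² + 0.1619² + 0.1619² + 0.1619² + 0.09524² = 0.02778 + 0.01417 + 0.01778 + 0.02621 + 0.02621 + 0.02621 + 0.00907 = 0.14744.
To 3 decimal places, D = 0.147.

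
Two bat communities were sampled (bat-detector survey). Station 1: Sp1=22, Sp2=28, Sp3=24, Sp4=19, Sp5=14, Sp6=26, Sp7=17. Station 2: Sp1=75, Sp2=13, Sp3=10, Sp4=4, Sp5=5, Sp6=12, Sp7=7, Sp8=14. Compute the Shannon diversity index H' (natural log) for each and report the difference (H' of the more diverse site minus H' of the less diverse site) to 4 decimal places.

Station 1: N=150, proportions 0.146667, 0.186667, 0.16, 0.126667, 0.093333, 0.173333, 0.113333, giving H' = 1.921674 (working shown to 6 dp, full precision carried).
Station 2: N=140, proportions 0.535714, 0.092857, 0.071429, 0.028571, 0.035714, 0.085714, 0.05, 0.1, giving H' = 1.554777.
Difference = |1.921674 − 1.554777| = 0.366897, i.e. 0.3669 to 4 decimal places.

0.3669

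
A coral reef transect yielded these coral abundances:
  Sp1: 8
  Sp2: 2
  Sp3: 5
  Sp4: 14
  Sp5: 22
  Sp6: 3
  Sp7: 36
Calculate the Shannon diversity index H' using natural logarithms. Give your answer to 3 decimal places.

1.574

Total N = 8+2+5+14+22+3+36 = 90, so the proportions are 0.08889, 0.02222, 0.05556, 0.15556, 0.24444, 0.03333, 0.4 (working shown to 5 dp, full precision carried).
Each pᵢ ln pᵢ term: 0.08889×(-2.42037)=-0.21514, 0.02222×(-3.80666)=-0.08459, 0.05556×(-2.89037)=-0.16058, 0.15556×(-1.86075)=-0.28945, 0.24444×(-1.40877)=-0.34437, 0.03333×(-3.40120)=-0.11337, 0.4×(-0.91629)=-0.36652.
Sum = -1.57402, so H' = 1.574.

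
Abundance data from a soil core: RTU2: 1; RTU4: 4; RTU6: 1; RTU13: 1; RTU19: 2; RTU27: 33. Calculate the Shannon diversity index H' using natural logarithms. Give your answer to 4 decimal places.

0.8254

Total N = 1+4+1+1+2+33 = 42, so the proportions are 0.02381, 0.095238, 0.02381, 0.02381, 0.047619, 0.785714 (working shown to 6 dp, full precision carried).
Each pᵢ ln pᵢ term: 0.02381×(-3.737670)=-0.088992, 0.095238×(-2.351375)=-0.223941, 0.02381×(-3.737670)=-0.088992, 0.02381×(-3.737670)=-0.088992, 0.047619×(-3.044522)=-0.144977, 0.785714×(-0.241162)=-0.189484.
Sum = -0.825379, so H' = 0.8254.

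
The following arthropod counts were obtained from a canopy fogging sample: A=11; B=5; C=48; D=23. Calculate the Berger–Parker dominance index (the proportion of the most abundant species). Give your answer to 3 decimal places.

Total N = 11+5+48+23 = 87, so the proportions are 0.12644, 0.05747, 0.55172, 0.26437 (working shown to 5 dp, full precision carried).
The largest proportion is 0.55172, i.e. d = 0.552 to 3 decimal places.

0.552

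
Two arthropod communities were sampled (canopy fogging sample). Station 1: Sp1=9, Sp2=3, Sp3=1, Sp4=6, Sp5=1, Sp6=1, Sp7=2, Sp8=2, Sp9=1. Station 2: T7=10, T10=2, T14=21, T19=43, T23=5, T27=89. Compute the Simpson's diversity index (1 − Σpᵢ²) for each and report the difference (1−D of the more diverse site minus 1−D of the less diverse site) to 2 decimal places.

0.15

Station 1: N=26, proportions 0.346154, 0.115385, 0.038462, 0.230769, 0.038462, 0.038462, 0.076923, 0.076923, 0.038462, giving 1−D = 0.795858 (working shown to 6 dp, full precision carried).
Station 2: N=170, proportions 0.058824, 0.011765, 0.123529, 0.252941, 0.029412, 0.523529, giving 1−D = 0.642215.
Difference = |0.795858 − 0.642215| = 0.153643, i.e. 0.15 to 2 decimal places.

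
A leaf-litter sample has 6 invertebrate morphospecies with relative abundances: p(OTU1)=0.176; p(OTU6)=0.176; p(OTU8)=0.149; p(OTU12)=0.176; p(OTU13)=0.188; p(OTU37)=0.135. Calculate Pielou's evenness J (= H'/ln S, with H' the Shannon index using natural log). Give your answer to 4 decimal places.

0.9965

H' = −Σ pᵢ ln pᵢ = −((-0.305760) + (-0.305760) + (-0.283668) + (-0.305760) + (-0.314207) + (-0.270335)) = 1.785489 (working shown to 6 dp, full precision carried).
With S = 6 species, ln S = 1.791759, so J = 1.785489/1.791759 = 0.996500, i.e. 0.9965 to 4 decimal places.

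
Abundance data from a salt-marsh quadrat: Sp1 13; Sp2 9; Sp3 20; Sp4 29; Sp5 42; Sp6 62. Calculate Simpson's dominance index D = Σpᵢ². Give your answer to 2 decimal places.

Total N = 13+9+20+29+42+62 = 175, so the proportions are 0.0743, 0.0514, 0.1143, 0.1657, 0.24, 0.3543 (working shown to 4 dp, full precision carried).
D = 0.0743² + 0.0514² + 0.1143² + 0.1657² + 0.24² + 0.3543² = 0.0055 + 0.0026 + 0.0131 + 0.0275 + 0.0576 + 0.1255 = 0.2318.
To 2 decimal places, D = 0.23.

0.23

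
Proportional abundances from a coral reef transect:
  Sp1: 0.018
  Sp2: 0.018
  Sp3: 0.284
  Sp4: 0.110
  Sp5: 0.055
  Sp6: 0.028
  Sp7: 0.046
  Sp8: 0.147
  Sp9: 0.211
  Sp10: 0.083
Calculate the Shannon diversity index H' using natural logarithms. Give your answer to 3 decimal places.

1.963

Each pᵢ ln pᵢ term (working shown to 5 dp, full precision carried): 0.018×(-4.01738)=-0.07231, 0.018×(-4.01738)=-0.07231, 0.284×(-1.25878)=-0.35749, 0.11×(-2.20727)=-0.24280, 0.055×(-2.90042)=-0.15952, 0.028×(-3.57555)=-0.10012, 0.046×(-3.07911)=-0.14164, 0.147×(-1.91732)=-0.28185, 0.211×(-1.55590)=-0.32829, 0.083×(-2.48891)=-0.20658.
Sum = -1.96292, so H' = 1.963.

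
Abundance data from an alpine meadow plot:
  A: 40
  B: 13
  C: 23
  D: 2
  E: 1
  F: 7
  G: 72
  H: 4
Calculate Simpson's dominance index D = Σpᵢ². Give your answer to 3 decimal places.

Total N = 40+13+23+2+1+7+72+4 = 162, so the proportions are 0.24691, 0.08025, 0.14198, 0.01235, 0.00617, 0.04321, 0.44444, 0.02469 (working shown to 5 dp, full precision carried).
D = 0.24691² + 0.08025² + 0.14198² + 0.01235² + 0.00617² + 0.04321² + 0.44444² + 0.02469² = 0.06097 + 0.00644 + 0.02016 + 0.00015 + 0.00004 + 0.00187 + 0.19753 + 0.00061 = 0.28776.
To 3 decimal places, D = 0.288.

0.288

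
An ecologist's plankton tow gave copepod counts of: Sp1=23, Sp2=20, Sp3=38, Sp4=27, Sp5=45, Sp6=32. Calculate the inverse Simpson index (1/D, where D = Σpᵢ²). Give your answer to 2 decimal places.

Total N = 23+20+38+27+45+32 = 185, so the proportions are 0.124324, 0.108108, 0.205405, 0.145946, 0.243243, 0.172973 (working shown to 6 dp, full precision carried).
D = 0.124324² + 0.108108² + 0.205405² + 0.145946² + 0.243243² + 0.172973² = 0.015457 + 0.011687 + 0.042191 + 0.021300 + 0.059167 + 0.029920 = 0.179722.
So 1/D = 5.5641, i.e. 5.56 to 2 decimal places.

5.56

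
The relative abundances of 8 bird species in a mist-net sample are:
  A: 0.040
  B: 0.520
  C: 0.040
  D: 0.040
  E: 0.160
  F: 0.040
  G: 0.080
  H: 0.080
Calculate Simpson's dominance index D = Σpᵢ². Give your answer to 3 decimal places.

0.315

D = 0.04² + 0.52² + 0.04² + 0.04² + 0.16² + 0.04² + 0.08² + 0.08² = 0.00160 + 0.27040 + 0.00160 + 0.00160 + 0.02560 + 0.00160 + 0.00640 + 0.00640 = 0.31520 (working shown to 5 dp, full precision carried).
To 3 decimal places, D = 0.315.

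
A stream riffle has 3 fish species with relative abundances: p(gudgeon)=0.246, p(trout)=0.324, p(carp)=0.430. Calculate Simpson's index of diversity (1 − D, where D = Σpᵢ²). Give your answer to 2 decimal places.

0.65

D = 0.246² + 0.324² + 0.43² = 0.0605 + 0.1050 + 0.1849 = 0.3504 (working shown to 4 dp, full precision carried).
So 1 − D = 0.6496, i.e. 0.65 to 2 decimal places.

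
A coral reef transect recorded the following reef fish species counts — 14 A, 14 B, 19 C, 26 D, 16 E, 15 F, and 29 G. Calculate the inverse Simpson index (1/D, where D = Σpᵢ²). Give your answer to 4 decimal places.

6.4300

Total N = 14+14+19+26+16+15+29 = 133, so the proportions are 0.10526316, 0.10526316, 0.14285714, 0.19548872, 0.12030075, 0.11278195, 0.21804511 (working shown to 8 dp, full precision carried).
D = 0.10526316² + 0.10526316² + 0.14285714² + 0.19548872² + 0.12030075² + 0.11278195² + 0.21804511² = 0.01108033 + 0.01108033 + 0.02040816 + 0.03821584 + 0.01447227 + 0.01271977 + 0.04754367 = 0.15552038.
So 1/D = 6.430025, i.e. 6.4300 to 4 decimal places.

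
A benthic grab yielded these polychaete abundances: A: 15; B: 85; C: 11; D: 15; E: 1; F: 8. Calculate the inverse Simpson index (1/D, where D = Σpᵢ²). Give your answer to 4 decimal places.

Total N = 15+85+11+15+1+8 = 135, so the proportions are 0.1111111, 0.6296296, 0.0814815, 0.1111111, 0.0074074, 0.0592593 (working shown to 7 dp, full precision carried).
D = 0.1111111² + 0.6296296² + 0.0814815² + 0.1111111² + 0.0074074² + 0.0592593² = 0.0123457 + 0.3964335 + 0.0066392 + 0.0123457 + 0.0000549 + 0.0035117 = 0.4313306.
So 1/D = 2.318407, i.e. 2.3184 to 4 decimal places.

2.3184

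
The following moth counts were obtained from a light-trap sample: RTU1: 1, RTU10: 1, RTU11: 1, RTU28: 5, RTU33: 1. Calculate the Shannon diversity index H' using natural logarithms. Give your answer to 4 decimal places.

1.3031

Total N = 1+1+1+5+1 = 9, so the proportions are 0.111111, 0.111111, 0.111111, 0.555556, 0.111111 (working shown to 6 dp, full precision carried).
Each pᵢ ln pᵢ term: 0.111111×(-2.197225)=-0.244136, 0.111111×(-2.197225)=-0.244136, 0.111111×(-2.197225)=-0.244136, 0.555556×(-0.587787)=-0.326548, 0.111111×(-2.197225)=-0.244136.
Sum = -1.303092, so H' = 1.3031.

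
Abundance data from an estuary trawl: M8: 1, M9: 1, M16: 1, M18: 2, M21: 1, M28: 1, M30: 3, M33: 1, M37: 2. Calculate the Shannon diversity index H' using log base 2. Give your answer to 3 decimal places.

Total N = 1+1+1+2+1+1+3+1+2 = 13, so the proportions are 0.07692, 0.07692, 0.07692, 0.15385, 0.07692, 0.07692, 0.23077, 0.07692, 0.15385 (working shown to 5 dp, full precision carried).
Each pᵢ log₂ pᵢ term: 0.07692×(-3.70044)=-0.28465, 0.07692×(-3.70044)=-0.28465, 0.07692×(-3.70044)=-0.28465, 0.15385×(-2.70044)=-0.41545, 0.07692×(-3.70044)=-0.28465, 0.07692×(-3.70044)=-0.28465, 0.23077×(-2.11548)=-0.48819, 0.07692×(-3.70044)=-0.28465, 0.15385×(-2.70044)=-0.41545.
Sum = -3.02699, so H' = 3.027.

3.027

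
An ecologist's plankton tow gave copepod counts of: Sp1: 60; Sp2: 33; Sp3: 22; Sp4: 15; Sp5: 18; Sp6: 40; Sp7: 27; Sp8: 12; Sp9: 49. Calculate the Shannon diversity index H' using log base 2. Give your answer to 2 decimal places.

2.99

Total N = 60+33+22+15+18+40+27+12+49 = 276, so the proportions are 0.2174, 0.1196, 0.0797, 0.0543, 0.0652, 0.1449, 0.0978, 0.0435, 0.1775 (working shown to 4 dp, full precision carried).
Each pᵢ log₂ pᵢ term: 0.2174×(-2.2016)=-0.4786, 0.1196×(-3.0641)=-0.3664, 0.0797×(-3.6491)=-0.2909, 0.0543×(-4.2016)=-0.2283, 0.0652×(-3.9386)=-0.2569, 0.1449×(-2.7866)=-0.4039, 0.0978×(-3.3536)=-0.3281, 0.0435×(-4.5236)=-0.1967, 0.1775×(-2.4938)=-0.4427.
Sum = -2.9924, so H' = 2.99.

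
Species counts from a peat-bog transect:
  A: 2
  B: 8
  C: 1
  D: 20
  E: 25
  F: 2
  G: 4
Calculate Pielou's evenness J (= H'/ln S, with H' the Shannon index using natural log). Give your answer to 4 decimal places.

Total N = 2+8+1+20+25+2+4 = 62, so the proportions are 0.032258, 0.129032, 0.016129, 0.322581, 0.403226, 0.032258, 0.064516 (working shown to 6 dp, full precision carried).
H' = −Σ pᵢ ln pᵢ = −((-0.110774) + (-0.264218) + (-0.066567) + (-0.364968) + (-0.366233) + (-0.110774) + (-0.176828)) = 1.460363.
With S = 7 species, ln S = 1.945910, so J = 1.460363/1.945910 = 0.750478, i.e. 0.7505 to 4 decimal places.

0.7505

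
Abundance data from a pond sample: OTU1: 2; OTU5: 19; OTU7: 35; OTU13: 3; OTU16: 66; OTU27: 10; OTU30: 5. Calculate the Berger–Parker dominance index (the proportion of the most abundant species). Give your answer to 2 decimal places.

0.47

Total N = 2+19+35+3+66+10+5 = 140, so the proportions are 0.0143, 0.1357, 0.25, 0.0214, 0.4714, 0.0714, 0.0357 (working shown to 4 dp, full precision carried).
The largest proportion is 0.4714, i.e. d = 0.47 to 2 decimal places.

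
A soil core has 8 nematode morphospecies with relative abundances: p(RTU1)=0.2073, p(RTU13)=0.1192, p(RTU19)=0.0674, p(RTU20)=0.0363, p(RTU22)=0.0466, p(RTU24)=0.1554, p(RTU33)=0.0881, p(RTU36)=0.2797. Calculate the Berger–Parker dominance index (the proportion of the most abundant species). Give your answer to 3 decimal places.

0.280

The largest proportion is 0.2797, i.e. d = 0.280 to 3 decimal places.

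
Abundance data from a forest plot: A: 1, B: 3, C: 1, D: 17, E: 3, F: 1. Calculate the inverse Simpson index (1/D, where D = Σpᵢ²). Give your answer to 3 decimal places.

2.181

Total N = 1+3+1+17+3+1 = 26, so the proportions are 0.038462, 0.115385, 0.038462, 0.653846, 0.115385, 0.038462 (working shown to 6 dp, full precision carried).
D = 0.038462² + 0.115385² + 0.038462² + 0.653846² + 0.115385² + 0.038462² = 0.001479 + 0.013314 + 0.001479 + 0.427515 + 0.013314 + 0.001479 = 0.458580.
So 1/D = 2.18065, i.e. 2.181 to 3 decimal places.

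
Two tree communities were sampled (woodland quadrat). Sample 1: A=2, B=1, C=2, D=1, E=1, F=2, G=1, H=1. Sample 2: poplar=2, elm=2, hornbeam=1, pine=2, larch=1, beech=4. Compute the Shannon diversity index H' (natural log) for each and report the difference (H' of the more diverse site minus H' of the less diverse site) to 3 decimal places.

0.344

Sample 1: N=11, proportions 0.18182, 0.09091, 0.18182, 0.09091, 0.09091, 0.18182, 0.09091, 0.09091, giving H' = 2.01981 (working shown to 5 dp, full precision carried).
Sample 2: N=12, proportions 0.16667, 0.16667, 0.08333, 0.16667, 0.08333, 0.33333, giving H' = 1.67623.
Difference = |2.01981 − 1.67623| = 0.34358, i.e. 0.344 to 3 decimal places.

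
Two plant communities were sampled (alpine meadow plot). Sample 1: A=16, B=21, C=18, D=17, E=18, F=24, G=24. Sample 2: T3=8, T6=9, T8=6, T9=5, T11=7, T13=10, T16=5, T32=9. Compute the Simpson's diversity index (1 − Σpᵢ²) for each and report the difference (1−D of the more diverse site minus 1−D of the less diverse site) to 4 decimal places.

Sample 1: N=138, proportions 0.115942, 0.152174, 0.130435, 0.123188, 0.130435, 0.173913, 0.173913, giving 1−D = 0.853707 (working shown to 6 dp, full precision carried).
Sample 2: N=59, proportions 0.135593, 0.152542, 0.101695, 0.084746, 0.118644, 0.169492, 0.084746, 0.152542, giving 1−D = 0.867567.
Difference = |0.853707 − 0.867567| = 0.013860, i.e. 0.0139 to 4 decimal places.

0.0139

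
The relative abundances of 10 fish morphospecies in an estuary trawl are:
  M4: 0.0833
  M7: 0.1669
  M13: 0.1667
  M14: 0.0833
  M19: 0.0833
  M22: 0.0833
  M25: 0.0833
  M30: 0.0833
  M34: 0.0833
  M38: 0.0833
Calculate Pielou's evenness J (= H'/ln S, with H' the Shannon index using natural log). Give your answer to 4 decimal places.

H' = −Σ pᵢ ln pᵢ = −((-0.207026) + (-0.298811) + (-0.298653) + (-0.207026) + (-0.207026) + (-0.207026) + (-0.207026) + (-0.207026) + (-0.207026) + (-0.207026)) = 2.253673 (working shown to 6 dp, full precision carried).
With S = 10 species, ln S = 2.302585, so J = 2.253673/2.302585 = 0.978758, i.e. 0.9788 to 4 decimal places.

0.9788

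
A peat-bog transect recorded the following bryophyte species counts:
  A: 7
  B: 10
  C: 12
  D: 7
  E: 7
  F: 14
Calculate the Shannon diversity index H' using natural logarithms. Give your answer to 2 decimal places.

1.75

Total N = 7+10+12+7+7+14 = 57, so the proportions are 0.1228, 0.1754, 0.2105, 0.1228, 0.1228, 0.2456 (working shown to 4 dp, full precision carried).
Each pᵢ ln pᵢ term: 0.1228×(-2.0971)=-0.2575, 0.1754×(-1.7405)=-0.3053, 0.2105×(-1.5581)=-0.3280, 0.1228×(-2.0971)=-0.2575, 0.1228×(-2.0971)=-0.2575, 0.2456×(-1.4040)=-0.3448.
Sum = -1.7508, so H' = 1.75.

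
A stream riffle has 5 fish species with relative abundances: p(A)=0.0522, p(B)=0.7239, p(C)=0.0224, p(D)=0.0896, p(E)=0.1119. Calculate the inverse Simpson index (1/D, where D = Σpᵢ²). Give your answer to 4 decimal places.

D = 0.0522² + 0.7239² + 0.0224² + 0.0896² + 0.1119² = 0.0027248 + 0.5240312 + 0.0005018 + 0.0080282 + 0.0125216 = 0.5478076 (working shown to 7 dp, full precision carried).
So 1/D = 1.825458, i.e. 1.8255 to 4 decimal places.

1.8255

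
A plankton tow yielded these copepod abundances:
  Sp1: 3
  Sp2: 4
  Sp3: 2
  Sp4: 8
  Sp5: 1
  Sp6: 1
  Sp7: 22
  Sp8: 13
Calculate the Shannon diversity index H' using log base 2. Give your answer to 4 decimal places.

Total N = 3+4+2+8+1+1+22+13 = 54, so the proportions are 0.055556, 0.074074, 0.037037, 0.148148, 0.018519, 0.018519, 0.407407, 0.240741 (working shown to 6 dp, full precision carried).
Each pᵢ log₂ pᵢ term: 0.055556×(-4.169925)=-0.231663, 0.074074×(-3.754888)=-0.278140, 0.037037×(-4.754888)=-0.176107, 0.148148×(-2.754888)=-0.408131, 0.018519×(-5.754888)=-0.106572, 0.018519×(-5.754888)=-0.106572, 0.407407×(-1.295456)=-0.527778, 0.240741×(-2.054448)=-0.494589.
Sum = -2.329552, so H' = 2.3296.

2.3296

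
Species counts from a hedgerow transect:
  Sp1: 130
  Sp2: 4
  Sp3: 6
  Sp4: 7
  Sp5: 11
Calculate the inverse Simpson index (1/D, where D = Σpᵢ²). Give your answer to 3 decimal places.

Total N = 130+4+6+7+11 = 158, so the proportions are 0.822785, 0.025316, 0.037975, 0.044304, 0.06962 (working shown to 6 dp, full precision carried).
D = 0.822785² + 0.025316² + 0.037975² + 0.044304² + 0.06962² = 0.676975 + 0.000641 + 0.001442 + 0.001963 + 0.004847 = 0.685868.
So 1/D = 1.45801, i.e. 1.458 to 3 decimal places.

1.458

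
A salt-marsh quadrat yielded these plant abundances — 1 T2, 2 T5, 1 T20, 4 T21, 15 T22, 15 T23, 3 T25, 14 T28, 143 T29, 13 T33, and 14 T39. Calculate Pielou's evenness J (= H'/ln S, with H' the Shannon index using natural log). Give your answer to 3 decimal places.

0.575

Total N = 1+2+1+4+15+15+3+14+143+13+14 = 225, so the proportions are 0.00444, 0.00889, 0.00444, 0.01778, 0.06667, 0.06667, 0.01333, 0.06222, 0.63556, 0.05778, 0.06222 (working shown to 5 dp, full precision carried).
H' = −Σ pᵢ ln pᵢ = −((-0.02407) + (-0.04198) + (-0.02407) + (-0.07164) + (-0.18054) + (-0.18054) + (-0.05757) + (-0.17279) + (-0.28807) + (-0.16473) + (-0.17279)) = 1.37880.
With S = 11 species, ln S = 2.39790, so J = 1.37880/2.39790 = 0.57500, i.e. 0.575 to 3 decimal places.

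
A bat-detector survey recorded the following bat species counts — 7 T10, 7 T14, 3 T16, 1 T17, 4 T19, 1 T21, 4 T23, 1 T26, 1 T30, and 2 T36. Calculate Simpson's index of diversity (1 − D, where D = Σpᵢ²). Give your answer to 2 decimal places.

0.85

Total N = 7+7+3+1+4+1+4+1+1+2 = 31, so the proportions are 0.2258, 0.2258, 0.0968, 0.0323, 0.129, 0.0323, 0.129, 0.0323, 0.0323, 0.0645 (working shown to 4 dp, full precision carried).
D = 0.2258² + 0.2258² + 0.0968² + 0.0323² + 0.129² + 0.0323² + 0.129² + 0.0323² + 0.0323² + 0.0645² = 0.0510 + 0.0510 + 0.0094 + 0.0010 + 0.0166 + 0.0010 + 0.0166 + 0.0010 + 0.0010 + 0.0042 = 0.1530.
So 1 − D = 0.8470, i.e. 0.85 to 2 decimal places.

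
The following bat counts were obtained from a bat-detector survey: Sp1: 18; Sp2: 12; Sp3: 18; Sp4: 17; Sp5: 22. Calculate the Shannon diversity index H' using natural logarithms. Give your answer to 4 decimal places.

1.5919

Total N = 18+12+18+17+22 = 87, so the proportions are 0.206897, 0.137931, 0.206897, 0.195402, 0.252874 (working shown to 6 dp, full precision carried).
Each pᵢ ln pᵢ term: 0.206897×(-1.575536)=-0.325973, 0.137931×(-1.981001)=-0.273242, 0.206897×(-1.575536)=-0.325973, 0.195402×(-1.632695)=-0.319032, 0.252874×(-1.374866)=-0.347667.
Sum = -1.591887, so H' = 1.5919.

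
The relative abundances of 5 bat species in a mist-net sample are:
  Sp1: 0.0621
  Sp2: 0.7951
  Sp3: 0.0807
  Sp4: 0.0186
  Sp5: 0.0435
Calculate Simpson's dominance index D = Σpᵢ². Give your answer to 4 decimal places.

0.6448

D = 0.0621² + 0.7951² + 0.0807² + 0.0186² + 0.0435² = 0.003856 + 0.632184 + 0.006512 + 0.000346 + 0.001892 = 0.644791 (working shown to 6 dp, full precision carried).
To 4 decimal places, D = 0.6448.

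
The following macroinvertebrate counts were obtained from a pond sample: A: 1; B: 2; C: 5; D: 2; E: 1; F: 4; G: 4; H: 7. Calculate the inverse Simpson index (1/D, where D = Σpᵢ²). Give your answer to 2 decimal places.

Total N = 1+2+5+2+1+4+4+7 = 26, so the proportions are 0.038462, 0.076923, 0.192308, 0.076923, 0.038462, 0.153846, 0.153846, 0.269231 (working shown to 6 dp, full precision carried).
D = 0.038462² + 0.076923² + 0.192308² + 0.076923² + 0.038462² + 0.153846² + 0.153846² + 0.269231² = 0.001479 + 0.005917 + 0.036982 + 0.005917 + 0.001479 + 0.023669 + 0.023669 + 0.072485 = 0.171598.
So 1/D = 5.8276, i.e. 5.83 to 2 decimal places.

5.83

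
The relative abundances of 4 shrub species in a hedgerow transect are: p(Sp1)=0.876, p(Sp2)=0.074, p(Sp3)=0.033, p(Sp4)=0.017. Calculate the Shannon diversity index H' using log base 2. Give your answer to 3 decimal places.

Each pᵢ log₂ pᵢ term (working shown to 5 dp, full precision carried): 0.876×(-0.19100)=-0.16731, 0.074×(-3.75633)=-0.27797, 0.033×(-4.92139)=-0.16241, 0.017×(-5.87832)=-0.09993.
Sum = -0.70762, so H' = 0.708.

0.708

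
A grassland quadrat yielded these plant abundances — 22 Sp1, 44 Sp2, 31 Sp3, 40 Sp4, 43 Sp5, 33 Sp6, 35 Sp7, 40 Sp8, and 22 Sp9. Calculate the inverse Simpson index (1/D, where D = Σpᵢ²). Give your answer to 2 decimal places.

Total N = 22+44+31+40+43+33+35+40+22 = 310, so the proportions are 0.070968, 0.141935, 0.1, 0.129032, 0.13871, 0.106452, 0.112903, 0.129032, 0.070968 (working shown to 6 dp, full precision carried).
D = 0.070968² + 0.141935² + 0.1² + 0.129032² + 0.13871² + 0.106452² + 0.112903² + 0.129032² + 0.070968² = 0.005036 + 0.020146 + 0.010000 + 0.016649 + 0.019240 + 0.011332 + 0.012747 + 0.016649 + 0.005036 = 0.116837.
So 1/D = 8.5590, i.e. 8.56 to 2 decimal places.

8.56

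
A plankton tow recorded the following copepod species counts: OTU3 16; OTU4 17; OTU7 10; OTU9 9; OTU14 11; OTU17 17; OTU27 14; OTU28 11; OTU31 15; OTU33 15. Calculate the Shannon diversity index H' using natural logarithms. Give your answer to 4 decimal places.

Total N = 16+17+10+9+11+17+14+11+15+15 = 135, so the proportions are 0.118519, 0.125926, 0.074074, 0.066667, 0.081481, 0.125926, 0.103704, 0.081481, 0.111111, 0.111111 (working shown to 6 dp, full precision carried).
Each pᵢ ln pᵢ term: 0.118519×(-2.132686)=-0.252763, 0.125926×(-2.072061)=-0.260926, 0.074074×(-2.602690)=-0.192792, 0.066667×(-2.708050)=-0.180537, 0.081481×(-2.507380)=-0.204305, 0.125926×(-2.072061)=-0.260926, 0.103704×(-2.266217)=-0.235015, 0.081481×(-2.507380)=-0.204305, 0.111111×(-2.197225)=-0.244136, 0.111111×(-2.197225)=-0.244136.
Sum = -2.279841, so H' = 2.2798.

2.2798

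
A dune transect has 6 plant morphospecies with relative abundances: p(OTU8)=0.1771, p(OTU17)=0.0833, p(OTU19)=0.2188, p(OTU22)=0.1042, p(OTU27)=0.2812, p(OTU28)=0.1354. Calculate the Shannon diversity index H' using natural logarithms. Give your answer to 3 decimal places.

Each pᵢ ln pᵢ term (working shown to 5 dp, full precision carried): 0.1771×(-1.73104)=-0.30657, 0.0833×(-2.48531)=-0.20703, 0.2188×(-1.51960)=-0.33249, 0.1042×(-2.26144)=-0.23564, 0.2812×(-1.26869)=-0.35676, 0.1354×(-1.99952)=-0.27074.
Sum = -1.70921, so H' = 1.709.

1.709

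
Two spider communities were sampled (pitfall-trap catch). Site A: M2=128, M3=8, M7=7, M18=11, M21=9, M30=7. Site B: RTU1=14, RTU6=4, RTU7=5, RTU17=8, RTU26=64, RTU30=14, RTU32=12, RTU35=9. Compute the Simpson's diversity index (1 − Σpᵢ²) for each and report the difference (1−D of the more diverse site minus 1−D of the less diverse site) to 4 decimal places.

0.2944

Site A: N=170, proportions 0.752941, 0.047059, 0.041176, 0.064706, 0.052941, 0.041176, giving 1−D = 0.420484 (working shown to 6 dp, full precision carried).
Site B: N=130, proportions 0.107692, 0.030769, 0.038462, 0.061538, 0.492308, 0.107692, 0.092308, 0.069231, giving 1−D = 0.714911.
Difference = |0.420484 − 0.714911| = 0.294427, i.e. 0.2944 to 4 decimal places.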